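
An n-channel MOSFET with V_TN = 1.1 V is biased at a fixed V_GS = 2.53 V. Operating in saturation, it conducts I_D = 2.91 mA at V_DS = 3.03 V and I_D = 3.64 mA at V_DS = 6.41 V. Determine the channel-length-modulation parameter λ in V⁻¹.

With V_GS fixed, I_D ∝ (1 + λ V_DS) in saturation, so I_D2/I_D1 = (1 + λ V_DS2)/(1 + λ V_DS1).
3.64/2.91 = 1.251 = (1 + 6.41 λ)/(1 + 3.03 λ).
Solving: λ (I_D1 V_DS2 − I_D2 V_DS1) = I_D2 − I_D1, so λ = (3.64 − 2.91) / (2.91 × 6.41 − 3.64 × 3.03) = 0.73 / 7.62 = 0.0958 V⁻¹.

λ = 0.0958 V⁻¹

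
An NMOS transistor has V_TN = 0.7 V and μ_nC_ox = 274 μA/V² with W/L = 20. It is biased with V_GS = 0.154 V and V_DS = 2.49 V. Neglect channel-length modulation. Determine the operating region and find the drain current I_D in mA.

Cutoff; I_D = 0 mA

V_GS = 0.154 V < V_TN = 0.7 V, so the transistor is in cutoff.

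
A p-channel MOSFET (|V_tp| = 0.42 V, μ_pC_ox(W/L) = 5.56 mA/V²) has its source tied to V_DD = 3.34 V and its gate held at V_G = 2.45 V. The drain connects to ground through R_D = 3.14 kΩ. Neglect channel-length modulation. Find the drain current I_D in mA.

I_D = 0.614 mA

V_SG = V_DD − V_G = 3.34 − 2.45 = 0.89 V, so V_ov = 0.89 − 0.42 = 0.47 V.
Assume saturation: I_D = ½ k_p V_ov² = 0.5 × 5.56 × 0.47² = 0.614 mA, giving V_SD = V_DD − I_D R_D = 3.34 − 0.614 × 3.14 = 1.41 V.
V_SD = 1.41 V ≥ V_ov = 0.47 V, confirming saturation.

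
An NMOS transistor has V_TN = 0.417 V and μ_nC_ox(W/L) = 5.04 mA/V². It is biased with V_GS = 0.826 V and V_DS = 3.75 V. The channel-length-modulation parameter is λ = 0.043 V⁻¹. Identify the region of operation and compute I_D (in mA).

V_ov = V_GS − V_TN = 0.826 − 0.417 = 0.409 V.
Since V_DS = 3.75 V ≥ V_ov = 0.409 V, the device is in saturation.
I_D = ½ k_n V_ov² (1 + λ V_DS) = 0.5 × 5.04 × 0.409² × (1 + 0.043 × 3.75) = 0.49 mA.

Saturation; I_D = 0.490 mA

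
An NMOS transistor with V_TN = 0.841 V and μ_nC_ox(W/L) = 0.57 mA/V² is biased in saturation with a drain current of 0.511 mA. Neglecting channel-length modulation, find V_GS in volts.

In saturation I_D = ½ k_n (V_GS − V_TN)², so V_GS − V_TN = √(2 I_D / k_n) = √(2 × 0.511 / 0.57) = 1.34 V.
V_GS = 0.841 + 1.34 = 2.18 V.

V_GS = 2.18 V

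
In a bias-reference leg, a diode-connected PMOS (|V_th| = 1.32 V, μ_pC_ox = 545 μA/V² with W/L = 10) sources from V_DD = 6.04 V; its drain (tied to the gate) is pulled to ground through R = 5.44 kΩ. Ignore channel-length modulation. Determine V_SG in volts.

With gate tied to drain, V_SG = V_SD ≥ V_SG − |V_th|, so the device is in saturation.
k_p = μ_pC_ox · (W/L) = 5.45 mA/V².
KCL at the drain: ½ k_p (V_SG − |V_th|)² = (V_DD − V_SG)/R.
Let x = V_SG − 1.32. Then 14.8 x² + x − 4.72 = 0, giving x = 0.532 V (positive root), so V_SG = 1.85 V.
I_D = (V_DD − V_SG)/R = (6.04 − 1.85) / 5.44 = 0.77 mA.

V_SG = 1.85 V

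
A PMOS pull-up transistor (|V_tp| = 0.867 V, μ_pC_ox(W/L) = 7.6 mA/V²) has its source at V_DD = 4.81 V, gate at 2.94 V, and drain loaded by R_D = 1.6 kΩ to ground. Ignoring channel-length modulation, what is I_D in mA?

V_SG = V_DD − V_G = 4.81 − 2.94 = 1.87 V, so V_ov = 1.87 − 0.867 = 1 V.
Assume saturation: I_D = ½ k_p V_ov² = 0.5 × 7.6 × 1² = 3.82 mA, giving V_SD = V_DD − I_D R_D = 4.81 − 3.82 × 1.6 = -1.31 V.
But -1.31 V < V_ov = 1 V, so the device is actually in triode.
In triode I_D = k_p[V_ov V_SD − ½ V_SD²] and I_D = (V_DD − V_SD)/R_D. Equating: 6.08 V_SD² − 13.2 V_SD + 4.81 = 0, giving V_SD = 0.463 V (the root below V_ov).
I_D = (4.81 − 0.463) / 1.6 = 2.72 mA.

I_D = 2.72 mA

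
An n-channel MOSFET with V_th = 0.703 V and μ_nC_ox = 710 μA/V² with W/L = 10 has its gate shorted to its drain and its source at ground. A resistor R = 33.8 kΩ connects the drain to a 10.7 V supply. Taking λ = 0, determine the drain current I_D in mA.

I_D = 0.287 mA

With gate tied to drain, V_GS = V_DS ≥ V_GS − V_th, so the device is in saturation.
k_n = μ_nC_ox · (W/L) = 7.1 mA/V².
KCL at the drain: ½ k_n (V_GS − V_th)² = (V_DD − V_GS)/R.
Let x = V_GS − 0.703. Then 120 x² + x − 9.997 = 0, giving x = 0.285 V (positive root), so V_GS = 0.988 V.
I_D = (V_DD − V_GS)/R = (10.7 − 0.988) / 33.8 = 0.287 mA.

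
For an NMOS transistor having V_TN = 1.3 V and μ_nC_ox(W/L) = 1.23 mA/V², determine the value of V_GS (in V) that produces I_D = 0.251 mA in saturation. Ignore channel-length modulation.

In saturation I_D = ½ k_n (V_GS − V_TN)², so V_GS − V_TN = √(2 I_D / k_n) = √(2 × 0.251 / 1.23) = 0.639 V.
V_GS = 1.3 + 0.639 = 1.94 V.

V_GS = 1.94 V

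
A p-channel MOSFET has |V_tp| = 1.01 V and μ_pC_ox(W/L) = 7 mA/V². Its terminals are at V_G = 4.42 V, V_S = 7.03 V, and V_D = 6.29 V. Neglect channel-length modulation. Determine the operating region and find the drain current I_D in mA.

Triode; I_D = 6.37 mA

V_SG = V_S − V_G = 7.03 − 4.42 = 2.61 V; V_SD = V_S − V_D = 7.03 − 6.29 = 0.74 V.
V_ov = V_SG − |V_tp| = 2.61 − 1.01 = 1.6 V.
Since V_SD = 0.74 V < V_ov = 1.6 V, the device is in the triode region.
I_D = k_p [V_ov · V_SD − ½ V_SD²] = 7 × [1.6 × 0.74 − 0.5 × 0.74²] = 6.37 mA.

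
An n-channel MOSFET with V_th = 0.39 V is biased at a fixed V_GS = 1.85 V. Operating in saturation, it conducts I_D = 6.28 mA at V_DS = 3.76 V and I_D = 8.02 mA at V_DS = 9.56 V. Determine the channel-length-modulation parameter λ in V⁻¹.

With V_GS fixed, I_D ∝ (1 + λ V_DS) in saturation, so I_D2/I_D1 = (1 + λ V_DS2)/(1 + λ V_DS1).
8.02/6.28 = 1.277 = (1 + 9.56 λ)/(1 + 3.76 λ).
Solving: λ (I_D1 V_DS2 − I_D2 V_DS1) = I_D2 − I_D1, so λ = (8.02 − 6.28) / (6.28 × 9.56 − 8.02 × 3.76) = 1.74 / 29.9 = 0.0582 V⁻¹.

λ = 0.0582 V⁻¹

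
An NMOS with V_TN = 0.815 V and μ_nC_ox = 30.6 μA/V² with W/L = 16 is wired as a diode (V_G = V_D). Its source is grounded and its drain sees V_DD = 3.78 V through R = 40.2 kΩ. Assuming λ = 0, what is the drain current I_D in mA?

I_D = 0.0613 mA

With gate tied to drain, V_GS = V_DS ≥ V_GS − V_TN, so the device is in saturation.
k_n = μ_nC_ox · (W/L) = 0.4896 mA/V².
KCL at the drain: ½ k_n (V_GS − V_TN)² = (V_DD − V_GS)/R.
Let x = V_GS − 0.815. Then 9.84 x² + x − 2.965 = 0, giving x = 0.5 V (positive root), so V_GS = 1.32 V.
I_D = (V_DD − V_GS)/R = (3.78 − 1.32) / 40.2 = 0.0613 mA.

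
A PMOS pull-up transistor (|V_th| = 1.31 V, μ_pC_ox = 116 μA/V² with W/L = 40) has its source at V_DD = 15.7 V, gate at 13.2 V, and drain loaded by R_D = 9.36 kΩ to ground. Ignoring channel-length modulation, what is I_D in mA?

I_D = 1.64 mA

V_SG = V_DD − V_G = 15.7 − 13.2 = 2.5 V, so V_ov = 2.5 − 1.31 = 1.19 V.
k_p = μ_pC_ox · (W/L) = 4.64 mA/V².
Assume saturation: I_D = ½ k_p V_ov² = 0.5 × 4.64 × 1.19² = 3.29 mA, giving V_SD = V_DD − I_D R_D = 15.7 − 3.29 × 9.36 = -15.1 V.
But -15.1 V < V_ov = 1.19 V, so the device is actually in triode.
In triode I_D = k_p[V_ov V_SD − ½ V_SD²] and I_D = (V_DD − V_SD)/R_D. Equating: 21.7 V_SD² − 52.68 V_SD + 15.7 = 0, giving V_SD = 0.348 V (the root below V_ov).
I_D = (15.7 − 0.348) / 9.36 = 1.64 mA.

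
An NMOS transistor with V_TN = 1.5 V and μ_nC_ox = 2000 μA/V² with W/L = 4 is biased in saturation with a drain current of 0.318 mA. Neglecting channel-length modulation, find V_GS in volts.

k_n = μ_nC_ox · (W/L) = 8 mA/V².
In saturation I_D = ½ k_n (V_GS − V_TN)², so V_GS − V_TN = √(2 I_D / k_n) = √(2 × 0.318 / 8) = 0.282 V.
V_GS = 1.5 + 0.282 = 1.78 V.

V_GS = 1.78 V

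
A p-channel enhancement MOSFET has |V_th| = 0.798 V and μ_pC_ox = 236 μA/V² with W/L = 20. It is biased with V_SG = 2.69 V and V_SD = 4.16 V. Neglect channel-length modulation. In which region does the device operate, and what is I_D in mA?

Saturation; I_D = 8.45 mA

k_p = μ_pC_ox · (W/L) = 4.72 mA/V².
V_ov = V_SG − |V_th| = 2.69 − 0.798 = 1.89 V.
Since V_SD = 4.16 V ≥ V_ov = 1.89 V, the device is in saturation.
I_D = ½ k_p V_ov² = 0.5 × 4.72 × 1.89² = 8.45 mA.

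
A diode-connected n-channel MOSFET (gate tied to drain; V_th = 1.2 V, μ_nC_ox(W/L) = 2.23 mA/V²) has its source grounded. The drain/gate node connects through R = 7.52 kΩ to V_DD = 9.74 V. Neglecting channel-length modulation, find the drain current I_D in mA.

I_D = 1.01 mA

With gate tied to drain, V_GS = V_DS ≥ V_GS − V_th, so the device is in saturation.
KCL at the drain: ½ k_n (V_GS − V_th)² = (V_DD − V_GS)/R.
Let x = V_GS − 1.2. Then 8.38 x² + x − 8.54 = 0, giving x = 0.951 V (positive root), so V_GS = 2.15 V.
I_D = (V_DD − V_GS)/R = (9.74 − 2.15) / 7.52 = 1.01 mA.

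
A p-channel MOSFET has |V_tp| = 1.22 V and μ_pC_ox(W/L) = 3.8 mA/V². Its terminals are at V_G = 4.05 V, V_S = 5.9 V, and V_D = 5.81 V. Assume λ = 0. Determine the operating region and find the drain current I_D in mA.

V_SG = V_S − V_G = 5.9 − 4.05 = 1.85 V; V_SD = V_S − V_D = 5.9 − 5.81 = 0.09 V.
V_ov = V_SG − |V_tp| = 1.85 − 1.22 = 0.63 V.
Since V_SD = 0.09 V < V_ov = 0.63 V, the device is in the triode region.
I_D = k_p [V_ov · V_SD − ½ V_SD²] = 3.8 × [0.63 × 0.09 − 0.5 × 0.09²] = 0.2 mA.

Triode; I_D = 0.200 mA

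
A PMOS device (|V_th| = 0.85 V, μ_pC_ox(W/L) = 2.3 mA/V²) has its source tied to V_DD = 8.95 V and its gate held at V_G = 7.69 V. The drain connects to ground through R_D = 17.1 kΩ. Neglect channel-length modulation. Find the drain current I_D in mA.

I_D = 0.193 mA

V_SG = V_DD − V_G = 8.95 − 7.69 = 1.26 V, so V_ov = 1.26 − 0.85 = 0.41 V.
Assume saturation: I_D = ½ k_p V_ov² = 0.5 × 2.3 × 0.41² = 0.193 mA, giving V_SD = V_DD − I_D R_D = 8.95 − 0.193 × 17.1 = 5.64 V.
V_SD = 5.64 V ≥ V_ov = 0.41 V, confirming saturation.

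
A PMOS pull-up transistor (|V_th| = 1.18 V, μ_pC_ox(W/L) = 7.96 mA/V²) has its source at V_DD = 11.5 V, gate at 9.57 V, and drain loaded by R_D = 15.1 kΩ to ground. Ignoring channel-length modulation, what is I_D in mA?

V_SG = V_DD − V_G = 11.5 − 9.57 = 1.93 V, so V_ov = 1.93 − 1.18 = 0.75 V.
Assume saturation: I_D = ½ k_p V_ov² = 0.5 × 7.96 × 0.75² = 2.24 mA, giving V_SD = V_DD − I_D R_D = 11.5 − 2.24 × 15.1 = -22.3 V.
But -22.3 V < V_ov = 0.75 V, so the device is actually in triode.
In triode I_D = k_p[V_ov V_SD − ½ V_SD²] and I_D = (V_DD − V_SD)/R_D. Equating: 60.1 V_SD² − 91.15 V_SD + 11.5 = 0, giving V_SD = 0.139 V (the root below V_ov).
I_D = (11.5 − 0.139) / 15.1 = 0.752 mA.

I_D = 0.752 mA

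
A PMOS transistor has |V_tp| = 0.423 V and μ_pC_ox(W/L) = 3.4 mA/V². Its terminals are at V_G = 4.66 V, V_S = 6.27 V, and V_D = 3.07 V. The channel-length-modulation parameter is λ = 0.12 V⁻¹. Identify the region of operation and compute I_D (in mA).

Saturation; I_D = 3.32 mA

V_SG = V_S − V_G = 6.27 − 4.66 = 1.61 V; V_SD = V_S − V_D = 6.27 − 3.07 = 3.2 V.
V_ov = V_SG − |V_tp| = 1.61 − 0.423 = 1.19 V.
Since V_SD = 3.2 V ≥ V_ov = 1.19 V, the device is in saturation.
I_D = ½ k_p V_ov² (1 + λ V_SD) = 0.5 × 3.4 × 1.19² × (1 + 0.12 × 3.2) = 3.32 mA.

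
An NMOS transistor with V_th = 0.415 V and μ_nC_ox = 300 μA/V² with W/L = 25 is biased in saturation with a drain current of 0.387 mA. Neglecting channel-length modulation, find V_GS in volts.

V_GS = 0.736 V

k_n = μ_nC_ox · (W/L) = 7.5 mA/V².
In saturation I_D = ½ k_n (V_GS − V_th)², so V_GS − V_th = √(2 I_D / k_n) = √(2 × 0.387 / 7.5) = 0.321 V.
V_GS = 0.415 + 0.321 = 0.736 V.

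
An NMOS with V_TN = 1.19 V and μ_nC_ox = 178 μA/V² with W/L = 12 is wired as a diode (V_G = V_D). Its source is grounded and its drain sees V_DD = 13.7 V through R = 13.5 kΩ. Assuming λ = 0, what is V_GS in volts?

V_GS = 2.09 V

With gate tied to drain, V_GS = V_DS ≥ V_GS − V_TN, so the device is in saturation.
k_n = μ_nC_ox · (W/L) = 2.136 mA/V².
KCL at the drain: ½ k_n (V_GS − V_TN)² = (V_DD − V_GS)/R.
Let x = V_GS − 1.19. Then 14.4 x² + x − 12.51 = 0, giving x = 0.897 V (positive root), so V_GS = 2.09 V.
I_D = (V_DD − V_GS)/R = (13.7 − 2.09) / 13.5 = 0.86 mA.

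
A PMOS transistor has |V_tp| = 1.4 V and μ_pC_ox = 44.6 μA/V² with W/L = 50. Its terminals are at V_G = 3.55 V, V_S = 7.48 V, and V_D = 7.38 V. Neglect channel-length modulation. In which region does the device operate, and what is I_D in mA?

V_SG = V_S − V_G = 7.48 − 3.55 = 3.93 V; V_SD = V_S − V_D = 7.48 − 7.38 = 0.1 V.
k_p = μ_pC_ox · (W/L) = 2.23 mA/V².
V_ov = V_SG − |V_tp| = 3.93 − 1.4 = 2.53 V.
Since V_SD = 0.1 V < V_ov = 2.53 V, the device is in the triode region.
I_D = k_p [V_ov · V_SD − ½ V_SD²] = 2.23 × [2.53 × 0.1 − 0.5 × 0.1²] = 0.553 mA.

Triode; I_D = 0.553 mA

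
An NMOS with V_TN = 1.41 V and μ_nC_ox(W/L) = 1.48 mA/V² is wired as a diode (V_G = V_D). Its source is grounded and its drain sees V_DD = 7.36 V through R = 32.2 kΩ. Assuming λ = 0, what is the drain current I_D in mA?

With gate tied to drain, V_GS = V_DS ≥ V_GS − V_TN, so the device is in saturation.
KCL at the drain: ½ k_n (V_GS − V_TN)² = (V_DD − V_GS)/R.
Let x = V_GS − 1.41. Then 23.8 x² + x − 5.95 = 0, giving x = 0.479 V (positive root), so V_GS = 1.89 V.
I_D = (V_DD − V_GS)/R = (7.36 − 1.89) / 32.2 = 0.17 mA.

I_D = 0.170 mA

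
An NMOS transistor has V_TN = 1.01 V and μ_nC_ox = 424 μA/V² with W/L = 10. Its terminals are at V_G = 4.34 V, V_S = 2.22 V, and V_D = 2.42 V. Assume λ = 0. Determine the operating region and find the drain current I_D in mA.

V_GS = V_G − V_S = 4.34 − 2.22 = 2.12 V; V_DS = V_D − V_S = 2.42 − 2.22 = 0.2 V.
k_n = μ_nC_ox · (W/L) = 4.24 mA/V².
V_ov = V_GS − V_TN = 2.12 − 1.01 = 1.11 V.
Since V_DS = 0.2 V < V_ov = 1.11 V, the device is in the triode region.
I_D = k_n [V_ov · V_DS − ½ V_DS²] = 4.24 × [1.11 × 0.2 − 0.5 × 0.2²] = 0.856 mA.

Triode; I_D = 0.856 mA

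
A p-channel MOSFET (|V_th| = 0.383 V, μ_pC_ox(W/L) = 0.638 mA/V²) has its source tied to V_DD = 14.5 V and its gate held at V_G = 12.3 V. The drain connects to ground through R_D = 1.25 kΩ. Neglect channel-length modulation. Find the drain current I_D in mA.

I_D = 1.05 mA

V_SG = V_DD − V_G = 14.5 − 12.3 = 2.2 V, so V_ov = 2.2 − 0.383 = 1.82 V.
Assume saturation: I_D = ½ k_p V_ov² = 0.5 × 0.638 × 1.82² = 1.05 mA, giving V_SD = V_DD − I_D R_D = 14.5 − 1.05 × 1.25 = 13.2 V.
V_SD = 13.2 V ≥ V_ov = 1.82 V, confirming saturation.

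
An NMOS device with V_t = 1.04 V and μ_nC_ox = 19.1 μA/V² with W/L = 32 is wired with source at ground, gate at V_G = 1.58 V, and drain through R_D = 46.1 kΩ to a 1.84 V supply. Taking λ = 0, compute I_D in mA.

V_GS = V_G = 1.58 V, so V_ov = 1.58 − 1.04 = 0.54 V.
k_n = μ_nC_ox · (W/L) = 0.6112 mA/V².
Assume saturation: I_D = ½ k_n V_ov² = 0.5 × 0.6112 × 0.54² = 0.0891 mA, giving V_DS = V_DD − I_D R_D = 1.84 − 0.0891 × 46.1 = -2.27 V.
But -2.27 V < V_ov = 0.54 V, so the device is actually in triode.
In triode I_D = k_n[V_ov V_DS − ½ V_DS²] and I_D = (V_DD − V_DS)/R_D. Equating: 14.1 V_DS² − 16.22 V_DS + 1.84 = 0, giving V_DS = 0.128 V (the root below V_ov).
I_D = (1.84 − 0.128) / 46.1 = 0.0371 mA.

I_D = 0.0371 mA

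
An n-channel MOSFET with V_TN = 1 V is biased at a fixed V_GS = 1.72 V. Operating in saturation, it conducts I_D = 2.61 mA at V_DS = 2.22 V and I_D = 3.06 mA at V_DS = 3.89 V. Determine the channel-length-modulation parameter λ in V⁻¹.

λ = 0.134 V⁻¹

With V_GS fixed, I_D ∝ (1 + λ V_DS) in saturation, so I_D2/I_D1 = (1 + λ V_DS2)/(1 + λ V_DS1).
3.06/2.61 = 1.172 = (1 + 3.89 λ)/(1 + 2.22 λ).
Solving: λ (I_D1 V_DS2 − I_D2 V_DS1) = I_D2 − I_D1, so λ = (3.06 − 2.61) / (2.61 × 3.89 − 3.06 × 2.22) = 0.45 / 3.36 = 0.134 V⁻¹.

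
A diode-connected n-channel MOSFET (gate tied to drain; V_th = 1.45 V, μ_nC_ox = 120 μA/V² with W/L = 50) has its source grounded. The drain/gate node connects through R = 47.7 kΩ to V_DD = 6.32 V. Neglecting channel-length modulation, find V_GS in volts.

V_GS = 1.63 V

With gate tied to drain, V_GS = V_DS ≥ V_GS − V_th, so the device is in saturation.
k_n = μ_nC_ox · (W/L) = 6 mA/V².
KCL at the drain: ½ k_n (V_GS − V_th)² = (V_DD − V_GS)/R.
Let x = V_GS − 1.45. Then 143 x² + x − 4.87 = 0, giving x = 0.181 V (positive root), so V_GS = 1.63 V.
I_D = (V_DD − V_GS)/R = (6.32 − 1.63) / 47.7 = 0.0983 mA.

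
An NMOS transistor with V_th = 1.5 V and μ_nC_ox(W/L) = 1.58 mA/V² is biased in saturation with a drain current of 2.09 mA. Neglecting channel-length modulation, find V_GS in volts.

V_GS = 3.13 V

In saturation I_D = ½ k_n (V_GS − V_th)², so V_GS − V_th = √(2 I_D / k_n) = √(2 × 2.09 / 1.58) = 1.63 V.
V_GS = 1.5 + 1.63 = 3.13 V.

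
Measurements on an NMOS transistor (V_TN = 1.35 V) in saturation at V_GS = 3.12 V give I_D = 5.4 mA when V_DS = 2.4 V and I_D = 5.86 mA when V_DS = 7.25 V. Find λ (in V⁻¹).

λ = 0.0183 V⁻¹

With V_GS fixed, I_D ∝ (1 + λ V_DS) in saturation, so I_D2/I_D1 = (1 + λ V_DS2)/(1 + λ V_DS1).
5.86/5.4 = 1.085 = (1 + 7.25 λ)/(1 + 2.4 λ).
Solving: λ (I_D1 V_DS2 − I_D2 V_DS1) = I_D2 − I_D1, so λ = (5.86 − 5.4) / (5.4 × 7.25 − 5.86 × 2.4) = 0.46 / 25.1 = 0.0183 V⁻¹.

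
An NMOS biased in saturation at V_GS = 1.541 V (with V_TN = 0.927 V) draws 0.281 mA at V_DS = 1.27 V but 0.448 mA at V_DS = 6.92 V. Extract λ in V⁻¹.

λ = 0.121 V⁻¹

With V_GS fixed, I_D ∝ (1 + λ V_DS) in saturation, so I_D2/I_D1 = (1 + λ V_DS2)/(1 + λ V_DS1).
0.448/0.281 = 1.594 = (1 + 6.92 λ)/(1 + 1.27 λ).
Solving: λ (I_D1 V_DS2 − I_D2 V_DS1) = I_D2 − I_D1, so λ = (0.448 − 0.281) / (0.281 × 6.92 − 0.448 × 1.27) = 0.167 / 1.38 = 0.121 V⁻¹.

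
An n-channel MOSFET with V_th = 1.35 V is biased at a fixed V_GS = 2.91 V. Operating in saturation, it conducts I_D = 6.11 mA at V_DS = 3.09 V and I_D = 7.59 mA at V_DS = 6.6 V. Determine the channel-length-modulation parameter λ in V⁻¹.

With V_GS fixed, I_D ∝ (1 + λ V_DS) in saturation, so I_D2/I_D1 = (1 + λ V_DS2)/(1 + λ V_DS1).
7.59/6.11 = 1.242 = (1 + 6.6 λ)/(1 + 3.09 λ).
Solving: λ (I_D1 V_DS2 − I_D2 V_DS1) = I_D2 − I_D1, so λ = (7.59 − 6.11) / (6.11 × 6.6 − 7.59 × 3.09) = 1.48 / 16.9 = 0.0877 V⁻¹.

λ = 0.0877 V⁻¹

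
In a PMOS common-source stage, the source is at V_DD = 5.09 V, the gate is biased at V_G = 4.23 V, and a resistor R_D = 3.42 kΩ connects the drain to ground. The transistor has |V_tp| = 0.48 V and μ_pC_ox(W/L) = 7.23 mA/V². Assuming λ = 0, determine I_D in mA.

I_D = 0.522 mA

V_SG = V_DD − V_G = 5.09 − 4.23 = 0.86 V, so V_ov = 0.86 − 0.48 = 0.38 V.
Assume saturation: I_D = ½ k_p V_ov² = 0.5 × 7.23 × 0.38² = 0.522 mA, giving V_SD = V_DD − I_D R_D = 5.09 − 0.522 × 3.42 = 3.3 V.
V_SD = 3.3 V ≥ V_ov = 0.38 V, confirming saturation.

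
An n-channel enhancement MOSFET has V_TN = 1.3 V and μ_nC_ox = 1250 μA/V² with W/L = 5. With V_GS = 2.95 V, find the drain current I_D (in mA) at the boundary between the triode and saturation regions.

At the boundary V_DS = V_ov = V_GS − V_TN = 2.95 − 1.3 = 1.65 V.
k_n = μ_nC_ox · (W/L) = 6.25 mA/V².
I_D = ½ k_n V_ov² = 0.5 × 6.25 × 1.65² = 8.51 mA.

I_D = 8.51 mA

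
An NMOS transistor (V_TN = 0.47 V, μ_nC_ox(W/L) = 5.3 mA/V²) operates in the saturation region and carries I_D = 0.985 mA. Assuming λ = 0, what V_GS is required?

V_GS = 1.08 V

In saturation I_D = ½ k_n (V_GS − V_TN)², so V_GS − V_TN = √(2 I_D / k_n) = √(2 × 0.985 / 5.3) = 0.61 V.
V_GS = 0.47 + 0.61 = 1.08 V.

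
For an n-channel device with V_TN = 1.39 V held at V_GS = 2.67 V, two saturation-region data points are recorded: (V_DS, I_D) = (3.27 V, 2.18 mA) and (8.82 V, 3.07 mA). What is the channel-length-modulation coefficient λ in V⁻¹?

With V_GS fixed, I_D ∝ (1 + λ V_DS) in saturation, so I_D2/I_D1 = (1 + λ V_DS2)/(1 + λ V_DS1).
3.07/2.18 = 1.408 = (1 + 8.82 λ)/(1 + 3.27 λ).
Solving: λ (I_D1 V_DS2 − I_D2 V_DS1) = I_D2 − I_D1, so λ = (3.07 − 2.18) / (2.18 × 8.82 − 3.07 × 3.27) = 0.89 / 9.19 = 0.0969 V⁻¹.

λ = 0.0969 V⁻¹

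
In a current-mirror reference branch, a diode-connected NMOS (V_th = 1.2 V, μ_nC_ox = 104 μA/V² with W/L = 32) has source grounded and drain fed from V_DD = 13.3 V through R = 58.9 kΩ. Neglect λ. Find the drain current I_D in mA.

With gate tied to drain, V_GS = V_DS ≥ V_GS − V_th, so the device is in saturation.
k_n = μ_nC_ox · (W/L) = 3.328 mA/V².
KCL at the drain: ½ k_n (V_GS − V_th)² = (V_DD − V_GS)/R.
Let x = V_GS − 1.2. Then 98 x² + x − 12.1 = 0, giving x = 0.346 V (positive root), so V_GS = 1.55 V.
I_D = (V_DD − V_GS)/R = (13.3 − 1.55) / 58.9 = 0.2 mA.

I_D = 0.200 mA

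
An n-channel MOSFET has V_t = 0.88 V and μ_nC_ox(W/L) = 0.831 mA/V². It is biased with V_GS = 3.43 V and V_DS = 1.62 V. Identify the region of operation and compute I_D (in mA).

V_ov = V_GS − V_t = 3.43 − 0.88 = 2.55 V.
Since V_DS = 1.62 V < V_ov = 2.55 V, the device is in the triode region.
I_D = k_n [V_ov · V_DS − ½ V_DS²] = 0.831 × [2.55 × 1.62 − 0.5 × 1.62²] = 2.34 mA.

Triode; I_D = 2.34 mA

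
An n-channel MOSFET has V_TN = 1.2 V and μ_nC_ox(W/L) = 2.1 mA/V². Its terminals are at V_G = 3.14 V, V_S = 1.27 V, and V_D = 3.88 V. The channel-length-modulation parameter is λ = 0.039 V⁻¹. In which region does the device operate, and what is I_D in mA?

V_GS = V_G − V_S = 3.14 − 1.27 = 1.87 V; V_DS = V_D − V_S = 3.88 − 1.27 = 2.61 V.
V_ov = V_GS − V_TN = 1.87 − 1.2 = 0.67 V.
Since V_DS = 2.61 V ≥ V_ov = 0.67 V, the device is in saturation.
I_D = ½ k_n V_ov² (1 + λ V_DS) = 0.5 × 2.1 × 0.67² × (1 + 0.039 × 2.61) = 0.519 mA.

Saturation; I_D = 0.519 mA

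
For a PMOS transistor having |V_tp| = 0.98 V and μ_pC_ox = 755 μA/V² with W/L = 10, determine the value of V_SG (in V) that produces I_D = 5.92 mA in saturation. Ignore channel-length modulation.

V_SG = 2.23 V

k_p = μ_pC_ox · (W/L) = 7.55 mA/V².
In saturation I_D = ½ k_p (V_SG − |V_tp|)², so V_SG − |V_tp| = √(2 I_D / k_p) = √(2 × 5.92 / 7.55) = 1.25 V.
V_SG = 0.98 + 1.25 = 2.23 V.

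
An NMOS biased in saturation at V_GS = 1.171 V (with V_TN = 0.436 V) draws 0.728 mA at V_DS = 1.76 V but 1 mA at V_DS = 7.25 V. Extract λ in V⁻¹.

λ = 0.0773 V⁻¹

With V_GS fixed, I_D ∝ (1 + λ V_DS) in saturation, so I_D2/I_D1 = (1 + λ V_DS2)/(1 + λ V_DS1).
1/0.728 = 1.374 = (1 + 7.25 λ)/(1 + 1.76 λ).
Solving: λ (I_D1 V_DS2 − I_D2 V_DS1) = I_D2 − I_D1, so λ = (1 − 0.728) / (0.728 × 7.25 − 1 × 1.76) = 0.272 / 3.52 = 0.0773 V⁻¹.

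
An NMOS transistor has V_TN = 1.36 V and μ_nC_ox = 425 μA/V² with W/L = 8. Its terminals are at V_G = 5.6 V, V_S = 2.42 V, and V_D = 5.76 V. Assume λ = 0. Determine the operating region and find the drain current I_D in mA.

Saturation; I_D = 5.63 mA

V_GS = V_G − V_S = 5.6 − 2.42 = 3.18 V; V_DS = V_D − V_S = 5.76 − 2.42 = 3.34 V.
k_n = μ_nC_ox · (W/L) = 3.4 mA/V².
V_ov = V_GS − V_TN = 3.18 − 1.36 = 1.82 V.
Since V_DS = 3.34 V ≥ V_ov = 1.82 V, the device is in saturation.
I_D = ½ k_n V_ov² = 0.5 × 3.4 × 1.82² = 5.63 mA.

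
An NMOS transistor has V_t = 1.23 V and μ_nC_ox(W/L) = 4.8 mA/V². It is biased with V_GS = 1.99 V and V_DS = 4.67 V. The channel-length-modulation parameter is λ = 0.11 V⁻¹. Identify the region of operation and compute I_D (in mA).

V_ov = V_GS − V_t = 1.99 − 1.23 = 0.76 V.
Since V_DS = 4.67 V ≥ V_ov = 0.76 V, the device is in saturation.
I_D = ½ k_n V_ov² (1 + λ V_DS) = 0.5 × 4.8 × 0.76² × (1 + 0.11 × 4.67) = 2.1 mA.

Saturation; I_D = 2.10 mA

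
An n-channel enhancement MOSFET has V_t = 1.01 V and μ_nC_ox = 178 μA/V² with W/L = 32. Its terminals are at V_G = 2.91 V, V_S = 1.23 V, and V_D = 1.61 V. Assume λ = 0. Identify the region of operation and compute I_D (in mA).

V_GS = V_G − V_S = 2.91 − 1.23 = 1.68 V; V_DS = V_D − V_S = 1.61 − 1.23 = 0.38 V.
k_n = μ_nC_ox · (W/L) = 5.696 mA/V².
V_ov = V_GS − V_t = 1.68 − 1.01 = 0.67 V.
Since V_DS = 0.38 V < V_ov = 0.67 V, the device is in the triode region.
I_D = k_n [V_ov · V_DS − ½ V_DS²] = 5.696 × [0.67 × 0.38 − 0.5 × 0.38²] = 1.04 mA.

Triode; I_D = 1.04 mA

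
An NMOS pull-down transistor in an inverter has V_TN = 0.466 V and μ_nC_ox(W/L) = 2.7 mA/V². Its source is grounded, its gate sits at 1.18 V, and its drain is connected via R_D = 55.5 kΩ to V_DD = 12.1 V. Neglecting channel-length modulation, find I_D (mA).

V_GS = V_G = 1.18 V, so V_ov = 1.18 − 0.466 = 0.714 V.
Assume saturation: I_D = ½ k_n V_ov² = 0.5 × 2.7 × 0.714² = 0.688 mA, giving V_DS = V_DD − I_D R_D = 12.1 − 0.688 × 55.5 = -26.1 V.
But -26.1 V < V_ov = 0.714 V, so the device is actually in triode.
In triode I_D = k_n[V_ov V_DS − ½ V_DS²] and I_D = (V_DD − V_DS)/R_D. Equating: 74.9 V_DS² − 108 V_DS + 12.1 = 0, giving V_DS = 0.122 V (the root below V_ov).
I_D = (12.1 − 0.122) / 55.5 = 0.216 mA.

I_D = 0.216 mA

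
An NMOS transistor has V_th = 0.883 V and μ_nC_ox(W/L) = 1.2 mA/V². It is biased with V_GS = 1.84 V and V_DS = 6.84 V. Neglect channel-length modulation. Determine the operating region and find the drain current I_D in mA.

Saturation; I_D = 0.550 mA

V_ov = V_GS − V_th = 1.84 − 0.883 = 0.957 V.
Since V_DS = 6.84 V ≥ V_ov = 0.957 V, the device is in saturation.
I_D = ½ k_n V_ov² = 0.5 × 1.2 × 0.957² = 0.55 mA.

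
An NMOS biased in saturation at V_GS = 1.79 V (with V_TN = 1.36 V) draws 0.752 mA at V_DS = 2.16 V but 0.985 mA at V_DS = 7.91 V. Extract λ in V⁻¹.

λ = 0.0610 V⁻¹

With V_GS fixed, I_D ∝ (1 + λ V_DS) in saturation, so I_D2/I_D1 = (1 + λ V_DS2)/(1 + λ V_DS1).
0.985/0.752 = 1.31 = (1 + 7.91 λ)/(1 + 2.16 λ).
Solving: λ (I_D1 V_DS2 − I_D2 V_DS1) = I_D2 − I_D1, so λ = (0.985 − 0.752) / (0.752 × 7.91 − 0.985 × 2.16) = 0.233 / 3.82 = 0.061 V⁻¹.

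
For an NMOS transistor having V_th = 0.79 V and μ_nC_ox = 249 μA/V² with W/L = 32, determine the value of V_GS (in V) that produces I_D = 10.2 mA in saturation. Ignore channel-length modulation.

k_n = μ_nC_ox · (W/L) = 7.968 mA/V².
In saturation I_D = ½ k_n (V_GS − V_th)², so V_GS − V_th = √(2 I_D / k_n) = √(2 × 10.2 / 7.968) = 1.6 V.
V_GS = 0.79 + 1.6 = 2.39 V.

V_GS = 2.39 V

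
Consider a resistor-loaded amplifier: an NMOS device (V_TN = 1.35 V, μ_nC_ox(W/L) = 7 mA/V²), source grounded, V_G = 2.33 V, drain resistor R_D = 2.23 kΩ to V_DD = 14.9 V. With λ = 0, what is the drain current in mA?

I_D = 3.36 mA

V_GS = V_G = 2.33 V, so V_ov = 2.33 − 1.35 = 0.98 V.
Assume saturation: I_D = ½ k_n V_ov² = 0.5 × 7 × 0.98² = 3.36 mA, giving V_DS = V_DD − I_D R_D = 14.9 − 3.36 × 2.23 = 7.4 V.
V_DS = 7.4 V ≥ V_ov = 0.98 V, confirming saturation.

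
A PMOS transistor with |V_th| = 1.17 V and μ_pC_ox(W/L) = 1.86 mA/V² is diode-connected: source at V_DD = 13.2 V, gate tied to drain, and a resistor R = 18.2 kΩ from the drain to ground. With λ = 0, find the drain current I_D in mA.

I_D = 0.616 mA

With gate tied to drain, V_SG = V_SD ≥ V_SG − |V_th|, so the device is in saturation.
KCL at the drain: ½ k_p (V_SG − |V_th|)² = (V_DD − V_SG)/R.
Let x = V_SG − 1.17. Then 16.9 x² + x − 12.03 = 0, giving x = 0.814 V (positive root), so V_SG = 1.98 V.
I_D = (V_DD − V_SG)/R = (13.2 − 1.98) / 18.2 = 0.616 mA.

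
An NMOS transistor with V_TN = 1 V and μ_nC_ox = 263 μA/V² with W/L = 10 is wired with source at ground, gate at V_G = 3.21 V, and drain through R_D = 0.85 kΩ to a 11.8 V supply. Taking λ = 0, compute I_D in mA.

V_GS = V_G = 3.21 V, so V_ov = 3.21 − 1 = 2.21 V.
k_n = μ_nC_ox · (W/L) = 2.63 mA/V².
Assume saturation: I_D = ½ k_n V_ov² = 0.5 × 2.63 × 2.21² = 6.42 mA, giving V_DS = V_DD − I_D R_D = 11.8 − 6.42 × 0.85 = 6.34 V.
V_DS = 6.34 V ≥ V_ov = 2.21 V, confirming saturation.

I_D = 6.42 mA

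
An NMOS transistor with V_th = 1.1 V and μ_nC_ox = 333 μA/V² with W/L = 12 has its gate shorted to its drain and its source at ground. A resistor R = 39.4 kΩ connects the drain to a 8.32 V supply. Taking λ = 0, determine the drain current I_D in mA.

With gate tied to drain, V_GS = V_DS ≥ V_GS − V_th, so the device is in saturation.
k_n = μ_nC_ox · (W/L) = 3.996 mA/V².
KCL at the drain: ½ k_n (V_GS − V_th)² = (V_DD − V_GS)/R.
Let x = V_GS − 1.1. Then 78.7 x² + x − 7.22 = 0, giving x = 0.297 V (positive root), so V_GS = 1.4 V.
I_D = (V_DD − V_GS)/R = (8.32 − 1.4) / 39.4 = 0.176 mA.

I_D = 0.176 mA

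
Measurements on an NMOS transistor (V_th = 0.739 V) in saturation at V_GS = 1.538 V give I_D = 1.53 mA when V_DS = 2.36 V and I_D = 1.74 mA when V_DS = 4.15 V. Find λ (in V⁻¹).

With V_GS fixed, I_D ∝ (1 + λ V_DS) in saturation, so I_D2/I_D1 = (1 + λ V_DS2)/(1 + λ V_DS1).
1.74/1.53 = 1.137 = (1 + 4.15 λ)/(1 + 2.36 λ).
Solving: λ (I_D1 V_DS2 − I_D2 V_DS1) = I_D2 − I_D1, so λ = (1.74 − 1.53) / (1.53 × 4.15 − 1.74 × 2.36) = 0.21 / 2.24 = 0.0936 V⁻¹.

λ = 0.0936 V⁻¹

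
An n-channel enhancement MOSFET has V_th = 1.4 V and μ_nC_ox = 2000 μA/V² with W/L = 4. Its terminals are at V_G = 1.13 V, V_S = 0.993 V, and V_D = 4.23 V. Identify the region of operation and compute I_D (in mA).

Cutoff; I_D = 0 mA

V_GS = V_G − V_S = 1.13 − 0.993 = 0.137 V; V_DS = V_D − V_S = 4.23 − 0.993 = 3.24 V.
V_GS = 0.137 V < V_th = 1.4 V, so the transistor is in cutoff.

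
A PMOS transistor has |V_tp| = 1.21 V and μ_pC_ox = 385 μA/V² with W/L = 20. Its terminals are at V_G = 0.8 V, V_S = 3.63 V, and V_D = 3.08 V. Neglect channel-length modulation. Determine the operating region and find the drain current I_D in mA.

V_SG = V_S − V_G = 3.63 − 0.8 = 2.83 V; V_SD = V_S − V_D = 3.63 − 3.08 = 0.55 V.
k_p = μ_pC_ox · (W/L) = 7.7 mA/V².
V_ov = V_SG − |V_tp| = 2.83 − 1.21 = 1.62 V.
Since V_SD = 0.55 V < V_ov = 1.62 V, the device is in the triode region.
I_D = k_p [V_ov · V_SD − ½ V_SD²] = 7.7 × [1.62 × 0.55 − 0.5 × 0.55²] = 5.7 mA.

Triode; I_D = 5.70 mA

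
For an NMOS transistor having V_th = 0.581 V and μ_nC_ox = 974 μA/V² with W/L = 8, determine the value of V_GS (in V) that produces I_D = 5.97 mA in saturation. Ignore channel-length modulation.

V_GS = 1.82 V

k_n = μ_nC_ox · (W/L) = 7.792 mA/V².
In saturation I_D = ½ k_n (V_GS − V_th)², so V_GS − V_th = √(2 I_D / k_n) = √(2 × 5.97 / 7.792) = 1.24 V.
V_GS = 0.581 + 1.24 = 1.82 V.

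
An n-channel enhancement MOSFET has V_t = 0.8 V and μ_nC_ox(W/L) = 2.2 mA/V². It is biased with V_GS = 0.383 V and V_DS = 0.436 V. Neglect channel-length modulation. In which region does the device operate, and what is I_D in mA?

Cutoff; I_D = 0 mA

V_GS = 0.383 V < V_t = 0.8 V, so the transistor is in cutoff.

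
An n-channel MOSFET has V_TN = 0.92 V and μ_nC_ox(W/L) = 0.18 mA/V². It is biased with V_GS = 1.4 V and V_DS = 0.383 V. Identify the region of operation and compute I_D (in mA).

Triode; I_D = 0.0199 mA

V_ov = V_GS − V_TN = 1.4 − 0.92 = 0.48 V.
Since V_DS = 0.383 V < V_ov = 0.48 V, the device is in the triode region.
I_D = k_n [V_ov · V_DS − ½ V_DS²] = 0.18 × [0.48 × 0.383 − 0.5 × 0.383²] = 0.0199 mA.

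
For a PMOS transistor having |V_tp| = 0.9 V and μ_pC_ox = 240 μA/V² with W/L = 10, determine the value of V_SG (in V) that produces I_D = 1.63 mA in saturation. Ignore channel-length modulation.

k_p = μ_pC_ox · (W/L) = 2.4 mA/V².
In saturation I_D = ½ k_p (V_SG − |V_tp|)², so V_SG − |V_tp| = √(2 I_D / k_p) = √(2 × 1.63 / 2.4) = 1.17 V.
V_SG = 0.9 + 1.17 = 2.07 V.

V_SG = 2.07 V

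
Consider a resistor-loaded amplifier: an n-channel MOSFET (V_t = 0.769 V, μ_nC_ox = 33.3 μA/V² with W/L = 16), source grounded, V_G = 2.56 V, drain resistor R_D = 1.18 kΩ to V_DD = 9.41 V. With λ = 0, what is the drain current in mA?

V_GS = V_G = 2.56 V, so V_ov = 2.56 − 0.769 = 1.79 V.
k_n = μ_nC_ox · (W/L) = 0.5328 mA/V².
Assume saturation: I_D = ½ k_n V_ov² = 0.5 × 0.5328 × 1.79² = 0.855 mA, giving V_DS = V_DD − I_D R_D = 9.41 − 0.855 × 1.18 = 8.4 V.
V_DS = 8.4 V ≥ V_ov = 1.79 V, confirming saturation.

I_D = 0.855 mA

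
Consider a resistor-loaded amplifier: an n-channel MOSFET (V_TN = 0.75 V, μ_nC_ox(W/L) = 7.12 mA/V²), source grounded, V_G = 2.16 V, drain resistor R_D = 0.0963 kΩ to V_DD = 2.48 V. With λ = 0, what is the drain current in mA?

I_D = 7.08 mA

V_GS = V_G = 2.16 V, so V_ov = 2.16 − 0.75 = 1.41 V.
Assume saturation: I_D = ½ k_n V_ov² = 0.5 × 7.12 × 1.41² = 7.08 mA, giving V_DS = V_DD − I_D R_D = 2.48 − 7.08 × 0.0963 = 1.8 V.
V_DS = 1.8 V ≥ V_ov = 1.41 V, confirming saturation.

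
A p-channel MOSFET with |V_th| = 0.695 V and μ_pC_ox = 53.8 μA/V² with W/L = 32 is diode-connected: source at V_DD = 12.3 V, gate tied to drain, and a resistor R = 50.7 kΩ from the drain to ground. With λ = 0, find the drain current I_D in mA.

I_D = 0.219 mA

With gate tied to drain, V_SG = V_SD ≥ V_SG − |V_th|, so the device is in saturation.
k_p = μ_pC_ox · (W/L) = 1.722 mA/V².
KCL at the drain: ½ k_p (V_SG − |V_th|)² = (V_DD − V_SG)/R.
Let x = V_SG − 0.695. Then 43.6 x² + x − 11.61 = 0, giving x = 0.504 V (positive root), so V_SG = 1.2 V.
I_D = (V_DD − V_SG)/R = (12.3 − 1.2) / 50.7 = 0.219 mA.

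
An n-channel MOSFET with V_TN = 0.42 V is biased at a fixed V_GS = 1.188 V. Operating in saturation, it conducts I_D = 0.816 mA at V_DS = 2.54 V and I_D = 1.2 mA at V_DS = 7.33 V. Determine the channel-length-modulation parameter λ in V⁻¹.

With V_GS fixed, I_D ∝ (1 + λ V_DS) in saturation, so I_D2/I_D1 = (1 + λ V_DS2)/(1 + λ V_DS1).
1.2/0.816 = 1.471 = (1 + 7.33 λ)/(1 + 2.54 λ).
Solving: λ (I_D1 V_DS2 − I_D2 V_DS1) = I_D2 − I_D1, so λ = (1.2 − 0.816) / (0.816 × 7.33 − 1.2 × 2.54) = 0.384 / 2.93 = 0.131 V⁻¹.

λ = 0.131 V⁻¹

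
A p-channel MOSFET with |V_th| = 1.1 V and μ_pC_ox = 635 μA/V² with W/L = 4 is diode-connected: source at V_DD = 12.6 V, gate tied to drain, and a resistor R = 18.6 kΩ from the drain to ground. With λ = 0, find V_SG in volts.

With gate tied to drain, V_SG = V_SD ≥ V_SG − |V_th|, so the device is in saturation.
k_p = μ_pC_ox · (W/L) = 2.54 mA/V².
KCL at the drain: ½ k_p (V_SG − |V_th|)² = (V_DD − V_SG)/R.
Let x = V_SG − 1.1. Then 23.6 x² + x − 11.5 = 0, giving x = 0.677 V (positive root), so V_SG = 1.78 V.
I_D = (V_DD − V_SG)/R = (12.6 − 1.78) / 18.6 = 0.582 mA.

V_SG = 1.78 V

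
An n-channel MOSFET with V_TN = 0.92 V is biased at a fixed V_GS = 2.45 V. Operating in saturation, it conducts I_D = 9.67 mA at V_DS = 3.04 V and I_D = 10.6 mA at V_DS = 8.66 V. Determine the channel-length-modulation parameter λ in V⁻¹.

λ = 0.0181 V⁻¹

With V_GS fixed, I_D ∝ (1 + λ V_DS) in saturation, so I_D2/I_D1 = (1 + λ V_DS2)/(1 + λ V_DS1).
10.6/9.67 = 1.096 = (1 + 8.66 λ)/(1 + 3.04 λ).
Solving: λ (I_D1 V_DS2 − I_D2 V_DS1) = I_D2 − I_D1, so λ = (10.6 − 9.67) / (9.67 × 8.66 − 10.6 × 3.04) = 0.93 / 51.5 = 0.0181 V⁻¹.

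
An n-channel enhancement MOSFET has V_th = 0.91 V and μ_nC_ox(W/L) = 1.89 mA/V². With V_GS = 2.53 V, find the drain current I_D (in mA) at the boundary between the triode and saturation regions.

At the boundary V_DS = V_ov = V_GS − V_th = 2.53 − 0.91 = 1.62 V.
I_D = ½ k_n V_ov² = 0.5 × 1.89 × 1.62² = 2.48 mA.

I_D = 2.48 mA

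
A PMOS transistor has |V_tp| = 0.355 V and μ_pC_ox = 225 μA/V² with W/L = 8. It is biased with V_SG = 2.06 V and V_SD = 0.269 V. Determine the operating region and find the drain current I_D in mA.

Triode; I_D = 0.760 mA

k_p = μ_pC_ox · (W/L) = 1.8 mA/V².
V_ov = V_SG − |V_tp| = 2.06 − 0.355 = 1.71 V.
Since V_SD = 0.269 V < V_ov = 1.71 V, the device is in the triode region.
I_D = k_p [V_ov · V_SD − ½ V_SD²] = 1.8 × [1.71 × 0.269 − 0.5 × 0.269²] = 0.76 mA.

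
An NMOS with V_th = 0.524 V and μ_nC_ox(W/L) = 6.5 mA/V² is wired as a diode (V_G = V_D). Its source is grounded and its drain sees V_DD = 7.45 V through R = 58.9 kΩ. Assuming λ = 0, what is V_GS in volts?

With gate tied to drain, V_GS = V_DS ≥ V_GS − V_th, so the device is in saturation.
KCL at the drain: ½ k_n (V_GS − V_th)² = (V_DD − V_GS)/R.
Let x = V_GS − 0.524. Then 191 x² + x − 6.926 = 0, giving x = 0.188 V (positive root), so V_GS = 0.712 V.
I_D = (V_DD − V_GS)/R = (7.45 − 0.712) / 58.9 = 0.114 mA.

V_GS = 0.712 V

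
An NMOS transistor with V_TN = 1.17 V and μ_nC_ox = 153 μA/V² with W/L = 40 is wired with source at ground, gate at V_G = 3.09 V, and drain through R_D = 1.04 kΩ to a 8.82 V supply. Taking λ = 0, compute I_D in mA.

I_D = 7.68 mA

V_GS = V_G = 3.09 V, so V_ov = 3.09 − 1.17 = 1.92 V.
k_n = μ_nC_ox · (W/L) = 6.12 mA/V².
Assume saturation: I_D = ½ k_n V_ov² = 0.5 × 6.12 × 1.92² = 11.3 mA, giving V_DS = V_DD − I_D R_D = 8.82 − 11.3 × 1.04 = -2.91 V.
But -2.91 V < V_ov = 1.92 V, so the device is actually in triode.
In triode I_D = k_n[V_ov V_DS − ½ V_DS²] and I_D = (V_DD − V_DS)/R_D. Equating: 3.18 V_DS² − 13.22 V_DS + 8.82 = 0, giving V_DS = 0.835 V (the root below V_ov).
I_D = (8.82 − 0.835) / 1.04 = 7.68 mA.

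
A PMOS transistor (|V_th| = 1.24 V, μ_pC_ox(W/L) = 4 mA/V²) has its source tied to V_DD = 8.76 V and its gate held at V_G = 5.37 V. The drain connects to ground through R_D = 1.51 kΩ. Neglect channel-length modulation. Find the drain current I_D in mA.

V_SG = V_DD − V_G = 8.76 − 5.37 = 3.39 V, so V_ov = 3.39 − 1.24 = 2.15 V.
Assume saturation: I_D = ½ k_p V_ov² = 0.5 × 4 × 2.15² = 9.24 mA, giving V_SD = V_DD − I_D R_D = 8.76 − 9.24 × 1.51 = -5.2 V.
But -5.2 V < V_ov = 2.15 V, so the device is actually in triode.
In triode I_D = k_p[V_ov V_SD − ½ V_SD²] and I_D = (V_DD − V_SD)/R_D. Equating: 3.02 V_SD² − 13.99 V_SD + 8.76 = 0, giving V_SD = 0.747 V (the root below V_ov).
I_D = (8.76 − 0.747) / 1.51 = 5.31 mA.

I_D = 5.31 mA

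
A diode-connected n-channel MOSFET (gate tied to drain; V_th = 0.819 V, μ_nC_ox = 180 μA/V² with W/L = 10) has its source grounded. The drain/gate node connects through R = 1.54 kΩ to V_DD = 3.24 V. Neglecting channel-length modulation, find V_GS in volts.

V_GS = 1.83 V

With gate tied to drain, V_GS = V_DS ≥ V_GS − V_th, so the device is in saturation.
k_n = μ_nC_ox · (W/L) = 1.8 mA/V².
KCL at the drain: ½ k_n (V_GS − V_th)² = (V_DD − V_GS)/R.
Let x = V_GS − 0.819. Then 1.39 x² + x − 2.421 = 0, giving x = 1.01 V (positive root), so V_GS = 1.83 V.
I_D = (V_DD − V_GS)/R = (3.24 − 1.83) / 1.54 = 0.917 mA.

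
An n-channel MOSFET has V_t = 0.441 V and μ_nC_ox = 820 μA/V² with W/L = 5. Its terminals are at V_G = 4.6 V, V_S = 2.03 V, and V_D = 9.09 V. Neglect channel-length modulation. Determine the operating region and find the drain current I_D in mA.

Saturation; I_D = 9.29 mA

V_GS = V_G − V_S = 4.6 − 2.03 = 2.57 V; V_DS = V_D − V_S = 9.09 − 2.03 = 7.06 V.
k_n = μ_nC_ox · (W/L) = 4.1 mA/V².
V_ov = V_GS − V_t = 2.57 − 0.441 = 2.13 V.
Since V_DS = 7.06 V ≥ V_ov = 2.13 V, the device is in saturation.
I_D = ½ k_n V_ov² = 0.5 × 4.1 × 2.13² = 9.29 mA.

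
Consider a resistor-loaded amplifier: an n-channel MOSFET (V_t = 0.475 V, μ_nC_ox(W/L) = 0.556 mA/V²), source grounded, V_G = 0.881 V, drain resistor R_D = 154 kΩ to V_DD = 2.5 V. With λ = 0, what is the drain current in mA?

V_GS = V_G = 0.881 V, so V_ov = 0.881 − 0.475 = 0.406 V.
Assume saturation: I_D = ½ k_n V_ov² = 0.5 × 0.556 × 0.406² = 0.0458 mA, giving V_DS = V_DD − I_D R_D = 2.5 − 0.0458 × 154 = -4.56 V.
But -4.56 V < V_ov = 0.406 V, so the device is actually in triode.
In triode I_D = k_n[V_ov V_DS − ½ V_DS²] and I_D = (V_DD − V_DS)/R_D. Equating: 42.8 V_DS² − 35.76 V_DS + 2.5 = 0, giving V_DS = 0.077 V (the root below V_ov).
I_D = (2.5 − 0.077) / 154 = 0.0157 mA.

I_D = 0.0157 mA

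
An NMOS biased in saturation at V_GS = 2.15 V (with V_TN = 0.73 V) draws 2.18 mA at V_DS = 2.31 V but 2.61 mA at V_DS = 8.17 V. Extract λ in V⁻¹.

λ = 0.0365 V⁻¹

With V_GS fixed, I_D ∝ (1 + λ V_DS) in saturation, so I_D2/I_D1 = (1 + λ V_DS2)/(1 + λ V_DS1).
2.61/2.18 = 1.197 = (1 + 8.17 λ)/(1 + 2.31 λ).
Solving: λ (I_D1 V_DS2 − I_D2 V_DS1) = I_D2 − I_D1, so λ = (2.61 − 2.18) / (2.18 × 8.17 − 2.61 × 2.31) = 0.43 / 11.8 = 0.0365 V⁻¹.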